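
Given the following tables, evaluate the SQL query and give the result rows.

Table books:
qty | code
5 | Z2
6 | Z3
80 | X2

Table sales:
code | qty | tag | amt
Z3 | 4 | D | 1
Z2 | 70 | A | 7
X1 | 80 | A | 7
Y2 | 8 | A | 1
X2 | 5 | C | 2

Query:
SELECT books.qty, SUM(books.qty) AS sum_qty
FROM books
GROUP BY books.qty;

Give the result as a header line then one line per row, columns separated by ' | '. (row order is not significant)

After GROUP BY (3 rows):
books.qty | sum_qty
5 | 5
6 | 6
80 | 80

== RESULT ==
books.qty | sum_qty
5 | 5
6 | 6
80 | 80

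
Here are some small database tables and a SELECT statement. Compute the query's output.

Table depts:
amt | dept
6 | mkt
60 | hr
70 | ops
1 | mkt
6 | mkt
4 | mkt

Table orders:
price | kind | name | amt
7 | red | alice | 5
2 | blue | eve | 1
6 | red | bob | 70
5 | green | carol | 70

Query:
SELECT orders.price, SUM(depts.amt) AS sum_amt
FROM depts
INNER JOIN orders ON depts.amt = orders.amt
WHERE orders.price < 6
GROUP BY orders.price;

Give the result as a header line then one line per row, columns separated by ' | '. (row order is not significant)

After JOIN orders (3 rows):
depts.amt | depts.dept | orders.price | orders.kind | orders.name | orders.amt
70 | ops | 6 | red | bob | 70
70 | ops | 5 | green | carol | 70
1 | mkt | 2 | blue | eve | 1
After WHERE (2 rows):
depts.amt | depts.dept | orders.price | orders.kind | orders.name | orders.amt
70 | ops | 5 | green | carol | 70
1 | mkt | 2 | blue | eve | 1
After GROUP BY (2 rows):
orders.price | sum_amt
5 | 70
2 | 1

== RESULT ==
orders.price | sum_amt
5 | 70
2 | 1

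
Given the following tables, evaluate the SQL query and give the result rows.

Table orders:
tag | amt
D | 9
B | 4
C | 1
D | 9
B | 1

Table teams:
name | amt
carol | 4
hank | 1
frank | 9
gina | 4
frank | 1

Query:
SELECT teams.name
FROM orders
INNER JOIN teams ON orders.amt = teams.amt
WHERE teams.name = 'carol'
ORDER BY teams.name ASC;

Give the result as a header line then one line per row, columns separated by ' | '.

After JOIN teams (8 rows):
orders.tag | orders.amt | teams.name | teams.amt
D | 9 | frank | 9
B | 4 | carol | 4
B | 4 | gina | 4
C | 1 | hank | 1
C | 1 | frank | 1
D | 9 | frank | 9
B | 1 | hank | 1
B | 1 | frank | 1
After WHERE (1 rows):
orders.tag | orders.amt | teams.name | teams.amt
B | 4 | carol | 4
After SELECT (1 rows):
teams.name
carol
After ORDER BY (1 rows):
teams.name
carol

== RESULT ==
teams.name
carol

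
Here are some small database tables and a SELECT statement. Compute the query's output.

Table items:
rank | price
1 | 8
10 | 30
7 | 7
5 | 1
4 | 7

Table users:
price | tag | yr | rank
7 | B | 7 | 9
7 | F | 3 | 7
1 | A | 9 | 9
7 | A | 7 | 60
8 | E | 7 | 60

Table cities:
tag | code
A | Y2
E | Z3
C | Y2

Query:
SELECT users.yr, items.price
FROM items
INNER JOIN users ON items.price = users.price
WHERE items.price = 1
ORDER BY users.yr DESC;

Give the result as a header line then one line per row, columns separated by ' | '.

After JOIN users (8 rows):
items.rank | items.price | users.price | users.tag | users.yr | users.rank
1 | 8 | 8 | E | 7 | 60
7 | 7 | 7 | B | 7 | 9
7 | 7 | 7 | F | 3 | 7
7 | 7 | 7 | A | 7 | 60
5 | 1 | 1 | A | 9 | 9
4 | 7 | 7 | B | 7 | 9
4 | 7 | 7 | F | 3 | 7
4 | 7 | 7 | A | 7 | 60
After WHERE (1 rows):
items.rank | items.price | users.price | users.tag | users.yr | users.rank
5 | 1 | 1 | A | 9 | 9
After SELECT (1 rows):
users.yr | items.price
9 | 1
After ORDER BY (1 rows):
users.yr | items.price
9 | 1

== RESULT ==
users.yr | items.price
9 | 1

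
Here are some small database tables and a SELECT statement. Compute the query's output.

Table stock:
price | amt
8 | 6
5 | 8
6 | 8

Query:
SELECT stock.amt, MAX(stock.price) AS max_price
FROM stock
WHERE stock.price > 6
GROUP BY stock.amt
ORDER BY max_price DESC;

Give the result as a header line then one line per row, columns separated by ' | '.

After WHERE (1 rows):
stock.price | stock.amt
8 | 6
After GROUP BY (1 rows):
stock.amt | max_price
6 | 8
After ORDER BY (1 rows):
stock.amt | max_price
6 | 8

== RESULT ==
stock.amt | max_price
6 | 8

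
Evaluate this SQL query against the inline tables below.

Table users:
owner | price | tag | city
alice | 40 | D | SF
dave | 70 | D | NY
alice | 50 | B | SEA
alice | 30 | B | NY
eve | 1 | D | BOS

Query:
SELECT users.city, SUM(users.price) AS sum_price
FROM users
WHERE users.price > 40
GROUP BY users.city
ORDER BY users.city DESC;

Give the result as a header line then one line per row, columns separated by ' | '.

After WHERE (2 rows):
users.owner | users.price | users.tag | users.city
dave | 70 | D | NY
alice | 50 | B | SEA
After GROUP BY (2 rows):
users.city | sum_price
NY | 70
SEA | 50
After ORDER BY (2 rows):
users.city | sum_price
SEA | 50
NY | 70

== RESULT ==
users.city | sum_price
SEA | 50
NY | 70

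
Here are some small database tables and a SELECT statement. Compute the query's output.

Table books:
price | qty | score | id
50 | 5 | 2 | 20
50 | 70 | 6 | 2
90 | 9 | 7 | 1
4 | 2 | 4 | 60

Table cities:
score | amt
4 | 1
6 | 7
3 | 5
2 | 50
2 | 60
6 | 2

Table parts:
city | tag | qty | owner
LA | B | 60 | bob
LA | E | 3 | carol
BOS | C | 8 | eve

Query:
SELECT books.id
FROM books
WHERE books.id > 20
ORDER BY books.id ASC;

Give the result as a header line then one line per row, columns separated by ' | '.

== RESULT ==
books.id
60

Derivation:
After WHERE (1 rows):
books.price | books.qty | books.score | books.id
4 | 2 | 4 | 60
After SELECT (1 rows):
books.id
60
After ORDER BY (1 rows):
books.id
60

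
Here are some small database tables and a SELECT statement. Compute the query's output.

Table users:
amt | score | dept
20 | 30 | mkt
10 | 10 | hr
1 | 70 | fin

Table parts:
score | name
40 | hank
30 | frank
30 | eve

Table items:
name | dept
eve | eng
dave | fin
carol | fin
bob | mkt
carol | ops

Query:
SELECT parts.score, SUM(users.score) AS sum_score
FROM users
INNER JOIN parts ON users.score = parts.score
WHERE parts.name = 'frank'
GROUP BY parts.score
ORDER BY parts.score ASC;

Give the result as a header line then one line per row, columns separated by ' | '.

== RESULT ==
parts.score | sum_score
30 | 30

Derivation:
After JOIN parts (2 rows):
users.amt | users.score | users.dept | parts.score | parts.name
20 | 30 | mkt | 30 | frank
20 | 30 | mkt | 30 | eve
After WHERE (1 rows):
users.amt | users.score | users.dept | parts.score | parts.name
20 | 30 | mkt | 30 | frank
After GROUP BY (1 rows):
parts.score | sum_score
30 | 30
After ORDER BY (1 rows):
parts.score | sum_score
30 | 30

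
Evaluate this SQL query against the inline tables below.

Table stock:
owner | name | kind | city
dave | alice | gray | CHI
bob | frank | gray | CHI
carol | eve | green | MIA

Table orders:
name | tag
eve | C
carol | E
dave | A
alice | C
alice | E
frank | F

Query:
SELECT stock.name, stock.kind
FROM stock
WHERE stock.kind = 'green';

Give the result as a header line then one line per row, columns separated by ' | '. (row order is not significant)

== RESULT ==
stock.name | stock.kind
eve | green

Derivation:
After WHERE (1 rows):
stock.owner | stock.name | stock.kind | stock.city
carol | eve | green | MIA
After SELECT (1 rows):
stock.name | stock.kind
eve | green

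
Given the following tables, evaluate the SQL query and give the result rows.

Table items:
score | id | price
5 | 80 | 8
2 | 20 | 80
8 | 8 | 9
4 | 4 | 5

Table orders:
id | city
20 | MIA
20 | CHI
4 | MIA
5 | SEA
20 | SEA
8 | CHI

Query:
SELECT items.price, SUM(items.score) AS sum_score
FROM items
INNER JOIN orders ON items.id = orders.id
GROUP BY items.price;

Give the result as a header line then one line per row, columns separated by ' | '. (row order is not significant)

After JOIN orders (5 rows):
items.score | items.id | items.price | orders.id | orders.city
2 | 20 | 80 | 20 | MIA
2 | 20 | 80 | 20 | CHI
2 | 20 | 80 | 20 | SEA
8 | 8 | 9 | 8 | CHI
4 | 4 | 5 | 4 | MIA
After GROUP BY (3 rows):
items.price | sum_score
80 | 6
9 | 8
5 | 4

== RESULT ==
items.price | sum_score
80 | 6
9 | 8
5 | 4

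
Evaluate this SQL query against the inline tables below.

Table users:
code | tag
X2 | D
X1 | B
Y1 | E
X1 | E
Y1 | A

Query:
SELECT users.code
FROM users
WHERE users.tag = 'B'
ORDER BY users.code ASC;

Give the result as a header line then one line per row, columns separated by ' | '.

After WHERE (1 rows):
users.code | users.tag
X1 | B
After SELECT (1 rows):
users.code
X1
After ORDER BY (1 rows):
users.code
X1

== RESULT ==
users.code
X1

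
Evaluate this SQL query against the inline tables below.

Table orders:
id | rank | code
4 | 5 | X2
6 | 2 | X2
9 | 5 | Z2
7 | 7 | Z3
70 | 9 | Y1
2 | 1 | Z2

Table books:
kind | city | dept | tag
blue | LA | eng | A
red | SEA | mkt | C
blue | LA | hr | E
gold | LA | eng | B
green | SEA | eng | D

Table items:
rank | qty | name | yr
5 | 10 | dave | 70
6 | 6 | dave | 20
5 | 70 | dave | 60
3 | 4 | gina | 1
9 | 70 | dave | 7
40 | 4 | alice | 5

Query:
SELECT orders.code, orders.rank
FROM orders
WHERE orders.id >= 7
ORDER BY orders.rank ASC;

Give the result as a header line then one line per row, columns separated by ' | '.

== RESULT ==
orders.code | orders.rank
Z2 | 5
Z3 | 7
Y1 | 9

Derivation:
After WHERE (3 rows):
orders.id | orders.rank | orders.code
9 | 5 | Z2
7 | 7 | Z3
70 | 9 | Y1
After SELECT (3 rows):
orders.code | orders.rank
Z2 | 5
Z3 | 7
Y1 | 9
After ORDER BY (3 rows):
orders.code | orders.rank
Z2 | 5
Z3 | 7
Y1 | 9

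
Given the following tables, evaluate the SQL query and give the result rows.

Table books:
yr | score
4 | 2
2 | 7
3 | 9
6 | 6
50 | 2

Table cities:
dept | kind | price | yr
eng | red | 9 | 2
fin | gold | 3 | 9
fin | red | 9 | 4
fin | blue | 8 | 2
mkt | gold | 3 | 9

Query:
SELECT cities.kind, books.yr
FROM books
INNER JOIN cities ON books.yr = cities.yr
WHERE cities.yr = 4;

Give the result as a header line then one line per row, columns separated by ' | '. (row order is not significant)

== RESULT ==
cities.kind | books.yr
red | 4

Derivation:
After JOIN cities (3 rows):
books.yr | books.score | cities.dept | cities.kind | cities.price | cities.yr
4 | 2 | fin | red | 9 | 4
2 | 7 | eng | red | 9 | 2
2 | 7 | fin | blue | 8 | 2
After WHERE (1 rows):
books.yr | books.score | cities.dept | cities.kind | cities.price | cities.yr
4 | 2 | fin | red | 9 | 4
After SELECT (1 rows):
cities.kind | books.yr
red | 4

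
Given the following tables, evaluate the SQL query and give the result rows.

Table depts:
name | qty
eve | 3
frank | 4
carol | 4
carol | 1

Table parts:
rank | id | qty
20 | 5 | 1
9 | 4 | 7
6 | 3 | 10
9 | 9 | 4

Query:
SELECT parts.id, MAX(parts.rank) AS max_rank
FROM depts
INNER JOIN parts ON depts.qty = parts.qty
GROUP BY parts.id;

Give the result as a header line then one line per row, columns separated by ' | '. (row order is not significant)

After JOIN parts (3 rows):
depts.name | depts.qty | parts.rank | parts.id | parts.qty
frank | 4 | 9 | 9 | 4
carol | 4 | 9 | 9 | 4
carol | 1 | 20 | 5 | 1
After GROUP BY (2 rows):
parts.id | max_rank
9 | 9
5 | 20

== RESULT ==
parts.id | max_rank
9 | 9
5 | 20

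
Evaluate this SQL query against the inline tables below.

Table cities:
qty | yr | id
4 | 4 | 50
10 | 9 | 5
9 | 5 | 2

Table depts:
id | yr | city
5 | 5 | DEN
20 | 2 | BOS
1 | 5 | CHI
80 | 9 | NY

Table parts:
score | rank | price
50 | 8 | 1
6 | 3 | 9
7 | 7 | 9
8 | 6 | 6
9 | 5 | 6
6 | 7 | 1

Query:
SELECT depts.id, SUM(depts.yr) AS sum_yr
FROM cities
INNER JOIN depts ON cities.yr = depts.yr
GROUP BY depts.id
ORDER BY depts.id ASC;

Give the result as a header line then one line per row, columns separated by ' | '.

After JOIN depts (3 rows):
cities.qty | cities.yr | cities.id | depts.id | depts.yr | depts.city
10 | 9 | 5 | 80 | 9 | NY
9 | 5 | 2 | 5 | 5 | DEN
9 | 5 | 2 | 1 | 5 | CHI
After GROUP BY (3 rows):
depts.id | sum_yr
80 | 9
5 | 5
1 | 5
After ORDER BY (3 rows):
depts.id | sum_yr
1 | 5
5 | 5
80 | 9

== RESULT ==
depts.id | sum_yr
1 | 5
5 | 5
80 | 9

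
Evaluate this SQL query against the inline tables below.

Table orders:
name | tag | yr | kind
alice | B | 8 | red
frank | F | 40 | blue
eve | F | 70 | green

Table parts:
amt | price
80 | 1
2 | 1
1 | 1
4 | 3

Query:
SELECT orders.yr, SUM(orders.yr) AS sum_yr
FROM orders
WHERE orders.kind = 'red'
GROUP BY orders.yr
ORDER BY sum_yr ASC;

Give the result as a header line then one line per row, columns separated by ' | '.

After WHERE (1 rows):
orders.name | orders.tag | orders.yr | orders.kind
alice | B | 8 | red
After GROUP BY (1 rows):
orders.yr | sum_yr
8 | 8
After ORDER BY (1 rows):
orders.yr | sum_yr
8 | 8

== RESULT ==
orders.yr | sum_yr
8 | 8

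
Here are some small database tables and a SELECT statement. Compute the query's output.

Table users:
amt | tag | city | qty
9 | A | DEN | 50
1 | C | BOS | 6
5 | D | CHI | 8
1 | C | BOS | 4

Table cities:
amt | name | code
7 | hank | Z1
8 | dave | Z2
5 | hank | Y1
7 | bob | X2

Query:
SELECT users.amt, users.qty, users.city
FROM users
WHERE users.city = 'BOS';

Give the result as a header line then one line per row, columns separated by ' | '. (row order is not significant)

== RESULT ==
users.amt | users.qty | users.city
1 | 6 | BOS
1 | 4 | BOS

Derivation:
After WHERE (2 rows):
users.amt | users.tag | users.city | users.qty
1 | C | BOS | 6
1 | C | BOS | 4
After SELECT (2 rows):
users.amt | users.qty | users.city
1 | 6 | BOS
1 | 4 | BOS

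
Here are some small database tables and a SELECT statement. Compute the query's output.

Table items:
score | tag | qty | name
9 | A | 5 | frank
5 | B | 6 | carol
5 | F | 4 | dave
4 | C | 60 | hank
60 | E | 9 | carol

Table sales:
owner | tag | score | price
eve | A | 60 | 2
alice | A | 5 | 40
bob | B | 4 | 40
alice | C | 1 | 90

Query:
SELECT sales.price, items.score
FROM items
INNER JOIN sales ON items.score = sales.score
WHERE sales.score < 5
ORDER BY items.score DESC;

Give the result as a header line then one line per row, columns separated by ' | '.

== RESULT ==
sales.price | items.score
40 | 4

Derivation:
After JOIN sales (4 rows):
items.score | items.tag | items.qty | items.name | sales.owner | sales.tag | sales.score | sales.price
5 | B | 6 | carol | alice | A | 5 | 40
5 | F | 4 | dave | alice | A | 5 | 40
4 | C | 60 | hank | bob | B | 4 | 40
60 | E | 9 | carol | eve | A | 60 | 2
After WHERE (1 rows):
items.score | items.tag | items.qty | items.name | sales.owner | sales.tag | sales.score | sales.price
4 | C | 60 | hank | bob | B | 4 | 40
After SELECT (1 rows):
sales.price | items.score
40 | 4
After ORDER BY (1 rows):
sales.price | items.score
40 | 4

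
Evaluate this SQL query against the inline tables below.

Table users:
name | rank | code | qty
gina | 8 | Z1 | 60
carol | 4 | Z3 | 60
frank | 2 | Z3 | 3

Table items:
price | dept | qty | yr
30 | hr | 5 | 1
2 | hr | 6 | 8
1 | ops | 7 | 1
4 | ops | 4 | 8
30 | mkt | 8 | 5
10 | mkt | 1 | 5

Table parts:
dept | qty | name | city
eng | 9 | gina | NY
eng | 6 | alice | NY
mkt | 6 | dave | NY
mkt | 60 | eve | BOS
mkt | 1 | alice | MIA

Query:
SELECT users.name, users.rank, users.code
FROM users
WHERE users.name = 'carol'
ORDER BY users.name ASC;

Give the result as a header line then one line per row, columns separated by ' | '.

After WHERE (1 rows):
users.name | users.rank | users.code | users.qty
carol | 4 | Z3 | 60
After SELECT (1 rows):
users.name | users.rank | users.code
carol | 4 | Z3
After ORDER BY (1 rows):
users.name | users.rank | users.code
carol | 4 | Z3

== RESULT ==
users.name | users.rank | users.code
carol | 4 | Z3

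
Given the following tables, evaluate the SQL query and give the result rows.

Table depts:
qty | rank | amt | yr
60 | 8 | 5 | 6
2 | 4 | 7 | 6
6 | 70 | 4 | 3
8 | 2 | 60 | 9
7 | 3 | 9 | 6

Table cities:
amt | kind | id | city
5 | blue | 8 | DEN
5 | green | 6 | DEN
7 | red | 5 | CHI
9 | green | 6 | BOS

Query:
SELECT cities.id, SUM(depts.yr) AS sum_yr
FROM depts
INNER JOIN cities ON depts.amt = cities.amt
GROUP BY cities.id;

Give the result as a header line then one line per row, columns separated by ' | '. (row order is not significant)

After JOIN cities (4 rows):
depts.qty | depts.rank | depts.amt | depts.yr | cities.amt | cities.kind | cities.id | cities.city
60 | 8 | 5 | 6 | 5 | blue | 8 | DEN
60 | 8 | 5 | 6 | 5 | green | 6 | DEN
2 | 4 | 7 | 6 | 7 | red | 5 | CHI
7 | 3 | 9 | 6 | 9 | green | 6 | BOS
After GROUP BY (3 rows):
cities.id | sum_yr
8 | 6
6 | 12
5 | 6

== RESULT ==
cities.id | sum_yr
8 | 6
6 | 12
5 | 6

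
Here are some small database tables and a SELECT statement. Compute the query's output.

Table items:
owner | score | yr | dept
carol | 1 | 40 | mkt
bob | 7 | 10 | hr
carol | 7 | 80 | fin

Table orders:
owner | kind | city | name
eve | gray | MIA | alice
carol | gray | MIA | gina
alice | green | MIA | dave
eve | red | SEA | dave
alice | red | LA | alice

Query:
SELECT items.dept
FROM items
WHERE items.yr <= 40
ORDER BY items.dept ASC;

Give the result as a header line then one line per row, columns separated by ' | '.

After WHERE (2 rows):
items.owner | items.score | items.yr | items.dept
carol | 1 | 40 | mkt
bob | 7 | 10 | hr
After SELECT (2 rows):
items.dept
mkt
hr
After ORDER BY (2 rows):
items.dept
hr
mkt

== RESULT ==
items.dept
hr
mkt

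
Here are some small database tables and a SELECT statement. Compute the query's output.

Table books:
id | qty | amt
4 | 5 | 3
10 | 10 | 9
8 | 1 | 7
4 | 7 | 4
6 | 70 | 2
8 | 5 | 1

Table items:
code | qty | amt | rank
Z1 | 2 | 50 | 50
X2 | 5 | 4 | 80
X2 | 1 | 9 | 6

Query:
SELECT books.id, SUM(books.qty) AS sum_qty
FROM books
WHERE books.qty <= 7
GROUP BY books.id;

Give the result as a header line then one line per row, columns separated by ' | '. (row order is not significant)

After WHERE (4 rows):
books.id | books.qty | books.amt
4 | 5 | 3
8 | 1 | 7
4 | 7 | 4
8 | 5 | 1
After GROUP BY (2 rows):
books.id | sum_qty
4 | 12
8 | 6

== RESULT ==
books.id | sum_qty
4 | 12
8 | 6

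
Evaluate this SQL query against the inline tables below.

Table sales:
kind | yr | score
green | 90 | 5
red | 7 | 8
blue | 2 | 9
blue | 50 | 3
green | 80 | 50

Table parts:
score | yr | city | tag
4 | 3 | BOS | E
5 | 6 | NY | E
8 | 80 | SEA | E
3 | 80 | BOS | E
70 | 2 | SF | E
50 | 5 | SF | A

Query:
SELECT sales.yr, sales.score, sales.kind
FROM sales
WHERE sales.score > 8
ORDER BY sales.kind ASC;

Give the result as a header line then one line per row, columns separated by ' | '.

== RESULT ==
sales.yr | sales.score | sales.kind
2 | 9 | blue
80 | 50 | green

Derivation:
After WHERE (2 rows):
sales.kind | sales.yr | sales.score
blue | 2 | 9
green | 80 | 50
After SELECT (2 rows):
sales.yr | sales.score | sales.kind
2 | 9 | blue
80 | 50 | green
After ORDER BY (2 rows):
sales.yr | sales.score | sales.kind
2 | 9 | blue
80 | 50 | green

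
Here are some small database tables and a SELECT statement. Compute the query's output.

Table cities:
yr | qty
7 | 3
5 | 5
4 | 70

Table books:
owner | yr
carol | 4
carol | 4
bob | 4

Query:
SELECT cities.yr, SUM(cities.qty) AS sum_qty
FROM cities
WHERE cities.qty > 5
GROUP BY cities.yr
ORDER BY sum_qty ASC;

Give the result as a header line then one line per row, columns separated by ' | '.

After WHERE (1 rows):
cities.yr | cities.qty
4 | 70
After GROUP BY (1 rows):
cities.yr | sum_qty
4 | 70
After ORDER BY (1 rows):
cities.yr | sum_qty
4 | 70

== RESULT ==
cities.yr | sum_qty
4 | 70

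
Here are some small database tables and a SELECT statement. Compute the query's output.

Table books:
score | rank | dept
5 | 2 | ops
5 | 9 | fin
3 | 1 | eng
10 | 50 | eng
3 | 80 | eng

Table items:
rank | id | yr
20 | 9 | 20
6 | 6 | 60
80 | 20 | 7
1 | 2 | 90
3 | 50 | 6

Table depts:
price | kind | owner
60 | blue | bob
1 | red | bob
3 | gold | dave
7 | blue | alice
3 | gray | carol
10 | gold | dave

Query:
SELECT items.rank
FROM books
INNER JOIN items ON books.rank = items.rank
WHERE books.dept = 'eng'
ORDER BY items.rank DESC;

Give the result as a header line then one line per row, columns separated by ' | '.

After JOIN items (2 rows):
books.score | books.rank | books.dept | items.rank | items.id | items.yr
3 | 1 | eng | 1 | 2 | 90
3 | 80 | eng | 80 | 20 | 7
After WHERE (2 rows):
books.score | books.rank | books.dept | items.rank | items.id | items.yr
3 | 1 | eng | 1 | 2 | 90
3 | 80 | eng | 80 | 20 | 7
After SELECT (2 rows):
items.rank
1
80
After ORDER BY (2 rows):
items.rank
80
1

== RESULT ==
items.rank
80
1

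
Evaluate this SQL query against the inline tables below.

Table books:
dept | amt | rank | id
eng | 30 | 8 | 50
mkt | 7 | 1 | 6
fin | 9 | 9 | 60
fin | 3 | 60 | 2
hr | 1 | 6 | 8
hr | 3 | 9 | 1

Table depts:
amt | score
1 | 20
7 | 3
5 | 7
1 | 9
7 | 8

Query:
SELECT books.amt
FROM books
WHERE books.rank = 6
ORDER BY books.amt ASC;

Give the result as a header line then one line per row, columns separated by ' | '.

After WHERE (1 rows):
books.dept | books.amt | books.rank | books.id
hr | 1 | 6 | 8
After SELECT (1 rows):
books.amt
1
After ORDER BY (1 rows):
books.amt
1

== RESULT ==
books.amt
1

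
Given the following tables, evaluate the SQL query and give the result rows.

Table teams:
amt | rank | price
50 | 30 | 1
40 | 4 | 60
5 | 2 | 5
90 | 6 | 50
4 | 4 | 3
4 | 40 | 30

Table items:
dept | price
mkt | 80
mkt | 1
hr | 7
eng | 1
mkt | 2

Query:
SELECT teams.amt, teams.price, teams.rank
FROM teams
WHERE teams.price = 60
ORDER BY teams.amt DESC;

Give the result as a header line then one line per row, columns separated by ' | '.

== RESULT ==
teams.amt | teams.price | teams.rank
40 | 60 | 4

Derivation:
After WHERE (1 rows):
teams.amt | teams.rank | teams.price
40 | 4 | 60
After SELECT (1 rows):
teams.amt | teams.price | teams.rank
40 | 60 | 4
After ORDER BY (1 rows):
teams.amt | teams.price | teams.rank
40 | 60 | 4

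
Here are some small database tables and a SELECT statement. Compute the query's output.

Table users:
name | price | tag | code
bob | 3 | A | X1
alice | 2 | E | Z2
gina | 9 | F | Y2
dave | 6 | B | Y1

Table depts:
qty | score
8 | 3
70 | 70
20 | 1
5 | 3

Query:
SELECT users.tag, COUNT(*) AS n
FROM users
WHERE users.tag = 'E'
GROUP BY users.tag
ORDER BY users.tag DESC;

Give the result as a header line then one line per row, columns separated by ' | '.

== RESULT ==
users.tag | n
E | 1

Derivation:
After WHERE (1 rows):
users.name | users.price | users.tag | users.code
alice | 2 | E | Z2
After GROUP BY (1 rows):
users.tag | n
E | 1
After ORDER BY (1 rows):
users.tag | n
E | 1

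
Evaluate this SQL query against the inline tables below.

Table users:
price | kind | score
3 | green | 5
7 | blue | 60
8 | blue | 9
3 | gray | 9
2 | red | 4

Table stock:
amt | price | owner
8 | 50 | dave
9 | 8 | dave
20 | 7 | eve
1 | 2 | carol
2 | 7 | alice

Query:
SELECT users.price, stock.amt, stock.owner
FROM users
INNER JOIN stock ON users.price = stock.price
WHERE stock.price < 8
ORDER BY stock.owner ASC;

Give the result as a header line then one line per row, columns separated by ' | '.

== RESULT ==
users.price | stock.amt | stock.owner
7 | 2 | alice
2 | 1 | carol
7 | 20 | eve

Derivation:
After JOIN stock (4 rows):
users.price | users.kind | users.score | stock.amt | stock.price | stock.owner
7 | blue | 60 | 20 | 7 | eve
7 | blue | 60 | 2 | 7 | alice
8 | blue | 9 | 9 | 8 | dave
2 | red | 4 | 1 | 2 | carol
After WHERE (3 rows):
users.price | users.kind | users.score | stock.amt | stock.price | stock.owner
7 | blue | 60 | 20 | 7 | eve
7 | blue | 60 | 2 | 7 | alice
2 | red | 4 | 1 | 2 | carol
After SELECT (3 rows):
users.price | stock.amt | stock.owner
7 | 20 | eve
7 | 2 | alice
2 | 1 | carol
After ORDER BY (3 rows):
users.price | stock.amt | stock.owner
7 | 2 | alice
2 | 1 | carol
7 | 20 | eve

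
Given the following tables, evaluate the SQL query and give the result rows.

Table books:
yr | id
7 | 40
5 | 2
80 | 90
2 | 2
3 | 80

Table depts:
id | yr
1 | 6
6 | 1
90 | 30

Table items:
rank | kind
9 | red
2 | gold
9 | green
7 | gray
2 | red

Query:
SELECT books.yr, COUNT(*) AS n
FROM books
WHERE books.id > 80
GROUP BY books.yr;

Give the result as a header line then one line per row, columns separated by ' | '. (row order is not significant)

After WHERE (1 rows):
books.yr | books.id
80 | 90
After GROUP BY (1 rows):
books.yr | n
80 | 1

== RESULT ==
books.yr | n
80 | 1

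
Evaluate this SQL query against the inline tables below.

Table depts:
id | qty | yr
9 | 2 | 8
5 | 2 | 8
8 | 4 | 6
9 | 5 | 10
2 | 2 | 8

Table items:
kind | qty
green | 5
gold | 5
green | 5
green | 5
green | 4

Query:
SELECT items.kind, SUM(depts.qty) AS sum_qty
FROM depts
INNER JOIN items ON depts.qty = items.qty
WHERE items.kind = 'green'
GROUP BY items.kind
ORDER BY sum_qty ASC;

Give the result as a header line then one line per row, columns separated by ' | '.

== RESULT ==
items.kind | sum_qty
green | 19

Derivation:
After JOIN items (5 rows):
depts.id | depts.qty | depts.yr | items.kind | items.qty
8 | 4 | 6 | green | 4
9 | 5 | 10 | green | 5
9 | 5 | 10 | gold | 5
9 | 5 | 10 | green | 5
9 | 5 | 10 | green | 5
After WHERE (4 rows):
depts.id | depts.qty | depts.yr | items.kind | items.qty
8 | 4 | 6 | green | 4
9 | 5 | 10 | green | 5
9 | 5 | 10 | green | 5
9 | 5 | 10 | green | 5
After GROUP BY (1 rows):
items.kind | sum_qty
green | 19
After ORDER BY (1 rows):
items.kind | sum_qty
green | 19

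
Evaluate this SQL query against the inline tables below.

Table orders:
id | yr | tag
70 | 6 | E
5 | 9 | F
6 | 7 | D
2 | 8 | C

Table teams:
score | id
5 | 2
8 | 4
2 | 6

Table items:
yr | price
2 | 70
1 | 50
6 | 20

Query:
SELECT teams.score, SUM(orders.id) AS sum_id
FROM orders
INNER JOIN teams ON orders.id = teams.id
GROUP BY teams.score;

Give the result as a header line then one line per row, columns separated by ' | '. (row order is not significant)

== RESULT ==
teams.score | sum_id
2 | 6
5 | 2

Derivation:
After JOIN teams (2 rows):
orders.id | orders.yr | orders.tag | teams.score | teams.id
6 | 7 | D | 2 | 6
2 | 8 | C | 5 | 2
After GROUP BY (2 rows):
teams.score | sum_id
2 | 6
5 | 2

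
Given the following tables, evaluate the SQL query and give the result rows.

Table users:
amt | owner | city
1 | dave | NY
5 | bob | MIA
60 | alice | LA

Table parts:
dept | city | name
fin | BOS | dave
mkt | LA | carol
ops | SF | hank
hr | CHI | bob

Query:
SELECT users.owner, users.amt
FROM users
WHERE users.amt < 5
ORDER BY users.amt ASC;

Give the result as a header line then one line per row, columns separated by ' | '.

After WHERE (1 rows):
users.amt | users.owner | users.city
1 | dave | NY
After SELECT (1 rows):
users.owner | users.amt
dave | 1
After ORDER BY (1 rows):
users.owner | users.amt
dave | 1

== RESULT ==
users.owner | users.amt
dave | 1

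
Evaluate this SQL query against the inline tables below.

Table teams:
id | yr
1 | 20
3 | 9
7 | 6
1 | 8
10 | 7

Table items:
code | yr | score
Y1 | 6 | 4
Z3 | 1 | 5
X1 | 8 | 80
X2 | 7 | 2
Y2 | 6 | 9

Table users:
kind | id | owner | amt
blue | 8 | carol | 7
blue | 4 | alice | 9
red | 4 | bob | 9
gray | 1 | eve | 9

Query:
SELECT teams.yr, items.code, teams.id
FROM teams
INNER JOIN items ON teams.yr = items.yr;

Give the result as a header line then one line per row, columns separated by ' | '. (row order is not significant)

== RESULT ==
teams.yr | items.code | teams.id
6 | Y1 | 7
6 | Y2 | 7
8 | X1 | 1
7 | X2 | 10

Derivation:
After JOIN items (4 rows):
teams.id | teams.yr | items.code | items.yr | items.score
7 | 6 | Y1 | 6 | 4
7 | 6 | Y2 | 6 | 9
1 | 8 | X1 | 8 | 80
10 | 7 | X2 | 7 | 2
After SELECT (4 rows):
teams.yr | items.code | teams.id
6 | Y1 | 7
6 | Y2 | 7
8 | X1 | 1
7 | X2 | 10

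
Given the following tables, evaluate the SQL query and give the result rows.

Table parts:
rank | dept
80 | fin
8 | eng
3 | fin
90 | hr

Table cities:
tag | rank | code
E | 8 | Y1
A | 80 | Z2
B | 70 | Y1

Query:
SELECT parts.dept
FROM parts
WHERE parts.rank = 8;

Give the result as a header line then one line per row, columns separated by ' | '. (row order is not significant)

== RESULT ==
parts.dept
eng

Derivation:
After WHERE (1 rows):
parts.rank | parts.dept
8 | eng
After SELECT (1 rows):
parts.dept
eng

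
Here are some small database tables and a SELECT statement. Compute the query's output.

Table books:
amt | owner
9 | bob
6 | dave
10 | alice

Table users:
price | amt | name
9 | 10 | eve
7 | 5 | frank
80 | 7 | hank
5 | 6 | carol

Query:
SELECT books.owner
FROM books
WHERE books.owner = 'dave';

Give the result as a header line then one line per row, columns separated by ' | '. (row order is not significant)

After WHERE (1 rows):
books.amt | books.owner
6 | dave
After SELECT (1 rows):
books.owner
dave

== RESULT ==
books.owner
dave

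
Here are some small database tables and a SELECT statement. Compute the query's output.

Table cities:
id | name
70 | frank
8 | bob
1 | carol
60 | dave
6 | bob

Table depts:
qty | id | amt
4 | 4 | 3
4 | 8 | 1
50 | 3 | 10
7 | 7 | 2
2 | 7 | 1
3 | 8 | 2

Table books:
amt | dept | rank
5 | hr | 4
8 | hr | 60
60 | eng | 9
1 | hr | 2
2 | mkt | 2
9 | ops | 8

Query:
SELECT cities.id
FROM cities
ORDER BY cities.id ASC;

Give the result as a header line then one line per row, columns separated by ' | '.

After SELECT (5 rows):
cities.id
70
8
1
60
6
After ORDER BY (5 rows):
cities.id
1
6
8
60
70

== RESULT ==
cities.id
1
6
8
60
70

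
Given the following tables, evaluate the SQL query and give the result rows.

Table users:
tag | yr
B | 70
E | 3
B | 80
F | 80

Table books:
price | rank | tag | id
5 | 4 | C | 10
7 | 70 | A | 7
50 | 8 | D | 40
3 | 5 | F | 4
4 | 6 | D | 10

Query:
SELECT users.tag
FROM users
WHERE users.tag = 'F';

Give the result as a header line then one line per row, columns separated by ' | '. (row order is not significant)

== RESULT ==
users.tag
F

Derivation:
After WHERE (1 rows):
users.tag | users.yr
F | 80
After SELECT (1 rows):
users.tag
F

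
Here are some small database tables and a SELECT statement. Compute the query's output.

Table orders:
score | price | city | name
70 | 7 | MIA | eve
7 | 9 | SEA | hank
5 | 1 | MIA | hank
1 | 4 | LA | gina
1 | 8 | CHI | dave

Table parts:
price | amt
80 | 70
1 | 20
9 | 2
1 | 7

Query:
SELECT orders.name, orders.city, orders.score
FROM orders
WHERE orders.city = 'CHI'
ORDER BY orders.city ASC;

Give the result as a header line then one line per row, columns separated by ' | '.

After WHERE (1 rows):
orders.score | orders.price | orders.city | orders.name
1 | 8 | CHI | dave
After SELECT (1 rows):
orders.name | orders.city | orders.score
dave | CHI | 1
After ORDER BY (1 rows):
orders.name | orders.city | orders.score
dave | CHI | 1

== RESULT ==
orders.name | orders.city | orders.score
dave | CHI | 1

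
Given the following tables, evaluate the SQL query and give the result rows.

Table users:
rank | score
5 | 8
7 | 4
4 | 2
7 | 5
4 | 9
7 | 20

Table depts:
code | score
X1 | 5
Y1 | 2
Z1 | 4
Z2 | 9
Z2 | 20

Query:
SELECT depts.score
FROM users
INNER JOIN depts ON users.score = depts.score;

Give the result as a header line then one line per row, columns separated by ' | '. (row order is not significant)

After JOIN depts (5 rows):
users.rank | users.score | depts.code | depts.score
7 | 4 | Z1 | 4
4 | 2 | Y1 | 2
7 | 5 | X1 | 5
4 | 9 | Z2 | 9
7 | 20 | Z2 | 20
After SELECT (5 rows):
depts.score
4
2
5
9
20

== RESULT ==
depts.score
4
2
5
9
20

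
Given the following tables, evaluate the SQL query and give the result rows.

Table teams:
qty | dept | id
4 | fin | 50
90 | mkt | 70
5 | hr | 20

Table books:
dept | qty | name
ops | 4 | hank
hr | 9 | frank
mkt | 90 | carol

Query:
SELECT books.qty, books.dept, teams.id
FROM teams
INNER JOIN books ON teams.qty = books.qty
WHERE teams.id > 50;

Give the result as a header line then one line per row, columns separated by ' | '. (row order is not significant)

== RESULT ==
books.qty | books.dept | teams.id
90 | mkt | 70

Derivation:
After JOIN books (2 rows):
teams.qty | teams.dept | teams.id | books.dept | books.qty | books.name
4 | fin | 50 | ops | 4 | hank
90 | mkt | 70 | mkt | 90 | carol
After WHERE (1 rows):
teams.qty | teams.dept | teams.id | books.dept | books.qty | books.name
90 | mkt | 70 | mkt | 90 | carol
After SELECT (1 rows):
books.qty | books.dept | teams.id
90 | mkt | 70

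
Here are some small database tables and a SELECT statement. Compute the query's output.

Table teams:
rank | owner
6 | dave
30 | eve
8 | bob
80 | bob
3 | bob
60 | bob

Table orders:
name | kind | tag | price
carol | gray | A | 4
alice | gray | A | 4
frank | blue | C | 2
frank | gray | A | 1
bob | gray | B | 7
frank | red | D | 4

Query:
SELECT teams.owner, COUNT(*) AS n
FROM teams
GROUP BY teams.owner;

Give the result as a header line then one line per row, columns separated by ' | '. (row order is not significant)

== RESULT ==
teams.owner | n
dave | 1
eve | 1
bob | 4

Derivation:
After GROUP BY (3 rows):
teams.owner | n
dave | 1
eve | 1
bob | 4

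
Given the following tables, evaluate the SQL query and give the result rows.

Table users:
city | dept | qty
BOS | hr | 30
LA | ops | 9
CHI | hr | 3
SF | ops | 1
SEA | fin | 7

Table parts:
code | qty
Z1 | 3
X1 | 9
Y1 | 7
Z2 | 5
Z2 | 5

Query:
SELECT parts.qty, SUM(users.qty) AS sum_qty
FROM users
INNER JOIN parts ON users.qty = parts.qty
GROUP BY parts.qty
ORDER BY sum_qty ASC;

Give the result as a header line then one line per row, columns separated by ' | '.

After JOIN parts (3 rows):
users.city | users.dept | users.qty | parts.code | parts.qty
LA | ops | 9 | X1 | 9
CHI | hr | 3 | Z1 | 3
SEA | fin | 7 | Y1 | 7
After GROUP BY (3 rows):
parts.qty | sum_qty
9 | 9
3 | 3
7 | 7
After ORDER BY (3 rows):
parts.qty | sum_qty
3 | 3
7 | 7
9 | 9

== RESULT ==
parts.qty | sum_qty
3 | 3
7 | 7
9 | 9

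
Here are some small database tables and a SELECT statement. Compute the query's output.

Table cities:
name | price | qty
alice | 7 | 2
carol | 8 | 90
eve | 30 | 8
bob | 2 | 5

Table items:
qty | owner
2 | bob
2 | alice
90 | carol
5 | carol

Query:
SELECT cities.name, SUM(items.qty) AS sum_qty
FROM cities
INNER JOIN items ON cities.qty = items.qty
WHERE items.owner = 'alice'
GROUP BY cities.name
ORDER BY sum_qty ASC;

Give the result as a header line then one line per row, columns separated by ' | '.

== RESULT ==
cities.name | sum_qty
alice | 2

Derivation:
After JOIN items (4 rows):
cities.name | cities.price | cities.qty | items.qty | items.owner
alice | 7 | 2 | 2 | bob
alice | 7 | 2 | 2 | alice
carol | 8 | 90 | 90 | carol
bob | 2 | 5 | 5 | carol
After WHERE (1 rows):
cities.name | cities.price | cities.qty | items.qty | items.owner
alice | 7 | 2 | 2 | alice
After GROUP BY (1 rows):
cities.name | sum_qty
alice | 2
After ORDER BY (1 rows):
cities.name | sum_qty
alice | 2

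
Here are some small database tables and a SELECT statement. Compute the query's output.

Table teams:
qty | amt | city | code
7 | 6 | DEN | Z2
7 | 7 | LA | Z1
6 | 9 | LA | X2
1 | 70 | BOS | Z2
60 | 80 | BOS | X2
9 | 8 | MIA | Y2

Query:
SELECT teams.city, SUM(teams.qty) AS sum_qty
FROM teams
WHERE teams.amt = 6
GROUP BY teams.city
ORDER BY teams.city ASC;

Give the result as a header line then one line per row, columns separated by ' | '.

== RESULT ==
teams.city | sum_qty
DEN | 7

Derivation:
After WHERE (1 rows):
teams.qty | teams.amt | teams.city | teams.code
7 | 6 | DEN | Z2
After GROUP BY (1 rows):
teams.city | sum_qty
DEN | 7
After ORDER BY (1 rows):
teams.city | sum_qty
DEN | 7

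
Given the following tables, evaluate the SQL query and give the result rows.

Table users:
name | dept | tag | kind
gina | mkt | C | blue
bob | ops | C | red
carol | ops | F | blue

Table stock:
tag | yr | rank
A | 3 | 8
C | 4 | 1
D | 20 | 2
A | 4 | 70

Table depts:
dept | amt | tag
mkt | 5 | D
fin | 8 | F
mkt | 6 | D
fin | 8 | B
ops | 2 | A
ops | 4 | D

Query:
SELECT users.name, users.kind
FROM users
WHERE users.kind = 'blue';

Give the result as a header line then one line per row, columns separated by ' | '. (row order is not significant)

After WHERE (2 rows):
users.name | users.dept | users.tag | users.kind
gina | mkt | C | blue
carol | ops | F | blue
After SELECT (2 rows):
users.name | users.kind
gina | blue
carol | blue

== RESULT ==
users.name | users.kind
gina | blue
carol | blue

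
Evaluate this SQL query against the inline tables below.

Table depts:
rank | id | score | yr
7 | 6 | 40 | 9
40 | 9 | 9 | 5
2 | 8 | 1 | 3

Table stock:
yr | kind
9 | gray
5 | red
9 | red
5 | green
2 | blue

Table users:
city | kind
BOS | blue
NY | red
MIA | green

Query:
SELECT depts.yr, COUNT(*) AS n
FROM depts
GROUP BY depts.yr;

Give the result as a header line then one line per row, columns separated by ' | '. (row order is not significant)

== RESULT ==
depts.yr | n
9 | 1
5 | 1
3 | 1

Derivation:
After GROUP BY (3 rows):
depts.yr | n
9 | 1
5 | 1
3 | 1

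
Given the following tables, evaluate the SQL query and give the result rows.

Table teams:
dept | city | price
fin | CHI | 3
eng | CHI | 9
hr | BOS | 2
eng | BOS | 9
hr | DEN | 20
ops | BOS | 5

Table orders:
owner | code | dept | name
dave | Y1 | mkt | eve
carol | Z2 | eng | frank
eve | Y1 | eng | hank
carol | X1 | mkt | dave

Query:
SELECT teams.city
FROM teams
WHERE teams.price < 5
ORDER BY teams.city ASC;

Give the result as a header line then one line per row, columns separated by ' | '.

== RESULT ==
teams.city
BOS
CHI

Derivation:
After WHERE (2 rows):
teams.dept | teams.city | teams.price
fin | CHI | 3
hr | BOS | 2
After SELECT (2 rows):
teams.city
CHI
BOS
After ORDER BY (2 rows):
teams.city
BOS
CHI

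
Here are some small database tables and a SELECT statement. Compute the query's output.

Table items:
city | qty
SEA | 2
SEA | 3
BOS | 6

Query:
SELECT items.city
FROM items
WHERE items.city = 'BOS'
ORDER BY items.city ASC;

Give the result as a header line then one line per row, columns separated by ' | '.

After WHERE (1 rows):
items.city | items.qty
BOS | 6
After SELECT (1 rows):
items.city
BOS
After ORDER BY (1 rows):
items.city
BOS

== RESULT ==
items.city
BOS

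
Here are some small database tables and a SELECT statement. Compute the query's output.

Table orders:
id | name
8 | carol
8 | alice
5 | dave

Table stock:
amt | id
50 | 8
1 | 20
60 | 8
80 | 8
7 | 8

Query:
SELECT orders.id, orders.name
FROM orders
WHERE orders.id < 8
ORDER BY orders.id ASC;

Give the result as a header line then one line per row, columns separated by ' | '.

After WHERE (1 rows):
orders.id | orders.name
5 | dave
After SELECT (1 rows):
orders.id | orders.name
5 | dave
After ORDER BY (1 rows):
orders.id | orders.name
5 | dave

== RESULT ==
orders.id | orders.name
5 | dave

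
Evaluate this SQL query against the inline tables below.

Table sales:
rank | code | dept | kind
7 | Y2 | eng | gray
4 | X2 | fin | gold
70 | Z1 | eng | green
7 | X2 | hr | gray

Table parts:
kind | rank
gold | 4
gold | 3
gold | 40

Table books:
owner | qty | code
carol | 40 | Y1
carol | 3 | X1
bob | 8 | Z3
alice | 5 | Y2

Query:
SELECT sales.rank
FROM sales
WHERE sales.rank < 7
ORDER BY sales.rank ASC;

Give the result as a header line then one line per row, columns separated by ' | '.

After WHERE (1 rows):
sales.rank | sales.code | sales.dept | sales.kind
4 | X2 | fin | gold
After SELECT (1 rows):
sales.rank
4
After ORDER BY (1 rows):
sales.rank
4

== RESULT ==
sales.rank
4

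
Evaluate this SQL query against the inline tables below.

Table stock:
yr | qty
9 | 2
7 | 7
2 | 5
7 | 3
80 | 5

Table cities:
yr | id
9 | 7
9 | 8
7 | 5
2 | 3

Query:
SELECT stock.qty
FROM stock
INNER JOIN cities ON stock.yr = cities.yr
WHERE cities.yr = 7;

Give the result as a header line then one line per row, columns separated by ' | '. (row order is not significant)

After JOIN cities (5 rows):
stock.yr | stock.qty | cities.yr | cities.id
9 | 2 | 9 | 7
9 | 2 | 9 | 8
7 | 7 | 7 | 5
2 | 5 | 2 | 3
7 | 3 | 7 | 5
After WHERE (2 rows):
stock.yr | stock.qty | cities.yr | cities.id
7 | 7 | 7 | 5
7 | 3 | 7 | 5
After SELECT (2 rows):
stock.qty
7
3

== RESULT ==
stock.qty
7
3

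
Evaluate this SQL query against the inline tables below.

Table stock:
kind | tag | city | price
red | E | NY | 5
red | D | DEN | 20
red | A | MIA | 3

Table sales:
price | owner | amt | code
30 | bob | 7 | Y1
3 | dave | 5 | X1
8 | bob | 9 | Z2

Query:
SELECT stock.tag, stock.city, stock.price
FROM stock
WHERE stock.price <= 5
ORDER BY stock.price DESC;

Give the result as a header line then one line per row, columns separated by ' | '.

== RESULT ==
stock.tag | stock.city | stock.price
E | NY | 5
A | MIA | 3

Derivation:
After WHERE (2 rows):
stock.kind | stock.tag | stock.city | stock.price
red | E | NY | 5
red | A | MIA | 3
After SELECT (2 rows):
stock.tag | stock.city | stock.price
E | NY | 5
A | MIA | 3
After ORDER BY (2 rows):
stock.tag | stock.city | stock.price
E | NY | 5
A | MIA | 3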